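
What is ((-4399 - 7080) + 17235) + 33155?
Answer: 38911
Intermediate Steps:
((-4399 - 7080) + 17235) + 33155 = (-11479 + 17235) + 33155 = 5756 + 33155 = 38911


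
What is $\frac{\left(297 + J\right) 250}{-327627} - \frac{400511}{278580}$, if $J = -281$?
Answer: $- \frac{44110845799}{30423443220} \approx -1.4499$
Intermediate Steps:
$\frac{\left(297 + J\right) 250}{-327627} - \frac{400511}{278580} = \frac{\left(297 - 281\right) 250}{-327627} - \frac{400511}{278580} = 16 \cdot 250 \left(- \frac{1}{327627}\right) - \frac{400511}{278580} = 4000 \left(- \frac{1}{327627}\right) - \frac{400511}{278580} = - \frac{4000}{327627} - \frac{400511}{278580} = - \frac{44110845799}{30423443220}$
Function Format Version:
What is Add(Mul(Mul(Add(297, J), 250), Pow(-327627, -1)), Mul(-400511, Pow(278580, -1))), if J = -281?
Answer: Rational(-44110845799, 30423443220) ≈ -1.4499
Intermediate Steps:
Add(Mul(Mul(Add(297, J), 250), Pow(-327627, -1)), Mul(-400511, Pow(278580, -1))) = Add(Mul(Mul(Add(297, -281), 250), Pow(-327627, -1)), Mul(-400511, Pow(278580, -1))) = Add(Mul(Mul(16, 250), Rational(-1, 327627)), Mul(-400511, Rational(1, 278580))) = Add(Mul(4000, Rational(-1, 327627)), Rational(-400511, 278580)) = Add(Rational(-4000, 327627), Rational(-400511, 278580)) = Rational(-44110845799, 30423443220)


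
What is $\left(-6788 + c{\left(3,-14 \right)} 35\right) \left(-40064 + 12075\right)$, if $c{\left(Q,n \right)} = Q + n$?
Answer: $200765097$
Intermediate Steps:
$\left(-6788 + c{\left(3,-14 \right)} 35\right) \left(-40064 + 12075\right) = \left(-6788 + \left(3 - 14\right) 35\right) \left(-40064 + 12075\right) = \left(-6788 - 385\right) \left(-27989\right) = \left(-7173\right) \left(-27989\right) = 200765097$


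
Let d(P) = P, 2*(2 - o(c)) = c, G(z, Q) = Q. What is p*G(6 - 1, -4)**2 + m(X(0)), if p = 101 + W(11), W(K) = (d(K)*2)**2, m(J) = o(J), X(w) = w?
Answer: 9362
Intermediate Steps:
o(c) = 2 - c/2
m(J) = 2 - J/2
W(K) = 4*K**2 (W(K) = (K*2)**2 = (2*K)**2 = 4*K**2)
p = 585 (p = 101 + 4*11**2 = 101 + 4*121 = 101 + 484 = 585)
p*G(6 - 1, -4)**2 + m(X(0)) = 585*(-4)**2 + (2 - 1/2*0) = 585*16 + (2 + 0) = 9360 + 2 = 9362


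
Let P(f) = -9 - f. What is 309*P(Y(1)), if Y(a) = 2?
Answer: -3399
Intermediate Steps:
309*P(Y(1)) = 309*(-9 - 1*2) = 309*(-9 - 2) = 309*(-11) = -3399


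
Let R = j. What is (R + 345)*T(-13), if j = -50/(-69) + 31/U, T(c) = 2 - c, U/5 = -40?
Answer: 4768861/920 ≈ 5183.5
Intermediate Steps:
U = -200 (U = 5*(-40) = -200)
j = 7861/13800 (j = -50/(-69) + 31/(-200) = -50*(-1/69) + 31*(-1/200) = 50/69 - 31/200 = 7861/13800 ≈ 0.56964)
R = 7861/13800 ≈ 0.56964
(R + 345)*T(-13) = (7861/13800 + 345)*(2 - 1*(-13)) = 4768861*(2 + 13)/13800 = (4768861/13800)*15 = 4768861/920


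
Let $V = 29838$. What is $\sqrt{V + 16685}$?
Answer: $\sqrt{46523} \approx 215.69$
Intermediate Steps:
$\sqrt{V + 16685} = \sqrt{29838 + 16685} = \sqrt{46523}$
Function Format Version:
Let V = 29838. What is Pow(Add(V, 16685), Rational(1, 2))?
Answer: Pow(46523, Rational(1, 2)) ≈ 215.69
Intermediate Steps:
Pow(Add(V, 16685), Rational(1, 2)) = Pow(Add(29838, 16685), Rational(1, 2)) = Pow(46523, Rational(1, 2))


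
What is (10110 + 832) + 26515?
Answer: 37457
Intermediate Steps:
(10110 + 832) + 26515 = 10942 + 26515 = 37457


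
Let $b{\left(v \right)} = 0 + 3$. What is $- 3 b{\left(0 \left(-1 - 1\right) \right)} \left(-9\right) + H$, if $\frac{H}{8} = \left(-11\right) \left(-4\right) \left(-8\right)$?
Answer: $-2735$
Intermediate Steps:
$b{\left(v \right)} = 3$
$H = -2816$ ($H = 8 \left(-11\right) \left(-4\right) \left(-8\right) = 8 \cdot 44 \left(-8\right) = 8 \left(-352\right) = -2816$)
$- 3 b{\left(0 \left(-1 - 1\right) \right)} \left(-9\right) + H = \left(-3\right) 3 \left(-9\right) - 2816 = \left(-9\right) \left(-9\right) - 2816 = 81 - 2816 = -2735$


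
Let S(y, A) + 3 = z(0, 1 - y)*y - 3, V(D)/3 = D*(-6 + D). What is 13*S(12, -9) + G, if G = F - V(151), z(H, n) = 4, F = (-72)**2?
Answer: -59955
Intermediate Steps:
F = 5184
V(D) = 3*D*(-6 + D) (V(D) = 3*(D*(-6 + D)) = 3*D*(-6 + D))
G = -60501 (G = 5184 - 3*151*(-6 + 151) = 5184 - 3*151*145 = 5184 - 1*65685 = 5184 - 65685 = -60501)
S(y, A) = -6 + 4*y (S(y, A) = -3 + (4*y - 3) = -3 + (-3 + 4*y) = -6 + 4*y)
13*S(12, -9) + G = 13*(-6 + 4*12) - 60501 = 13*(-6 + 48) - 60501 = 13*42 - 60501 = 546 - 60501 = -59955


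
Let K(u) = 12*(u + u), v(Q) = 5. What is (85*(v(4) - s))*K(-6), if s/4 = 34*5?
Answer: 8262000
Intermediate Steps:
s = 680 (s = 4*(34*5) = 4*170 = 680)
K(u) = 24*u (K(u) = 12*(2*u) = 24*u)
(85*(v(4) - s))*K(-6) = (85*(5 - 1*680))*(24*(-6)) = (85*(5 - 680))*(-144) = (85*(-675))*(-144) = -57375*(-144) = 8262000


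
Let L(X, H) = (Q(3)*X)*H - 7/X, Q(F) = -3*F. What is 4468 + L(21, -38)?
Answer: 34949/3 ≈ 11650.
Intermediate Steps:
L(X, H) = -7/X - 9*H*X (L(X, H) = ((-3*3)*X)*H - 7/X = (-9*X)*H - 7/X = -9*H*X - 7/X = -7/X - 9*H*X)
4468 + L(21, -38) = 4468 + (-7/21 - 9*(-38)*21) = 4468 + (-7*1/21 + 7182) = 4468 + (-⅓ + 7182) = 4468 + 21545/3 = 34949/3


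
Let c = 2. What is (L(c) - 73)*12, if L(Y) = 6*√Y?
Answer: -876 + 72*√2 ≈ -774.18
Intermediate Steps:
(L(c) - 73)*12 = (6*√2 - 73)*12 = (-73 + 6*√2)*12 = -876 + 72*√2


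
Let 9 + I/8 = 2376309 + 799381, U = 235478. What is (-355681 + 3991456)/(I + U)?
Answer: 3635775/25640926 ≈ 0.14180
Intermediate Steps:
I = 25405448 (I = -72 + 8*(2376309 + 799381) = -72 + 8*3175690 = -72 + 25405520 = 25405448)
(-355681 + 3991456)/(I + U) = (-355681 + 3991456)/(25405448 + 235478) = 3635775/25640926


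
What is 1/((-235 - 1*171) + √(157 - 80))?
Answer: -58/23537 - √77/164759 ≈ -0.0025175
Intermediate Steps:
1/((-235 - 1*171) + √(157 - 80)) = 1/((-235 - 171) + √77) = 1/(-406 + √77)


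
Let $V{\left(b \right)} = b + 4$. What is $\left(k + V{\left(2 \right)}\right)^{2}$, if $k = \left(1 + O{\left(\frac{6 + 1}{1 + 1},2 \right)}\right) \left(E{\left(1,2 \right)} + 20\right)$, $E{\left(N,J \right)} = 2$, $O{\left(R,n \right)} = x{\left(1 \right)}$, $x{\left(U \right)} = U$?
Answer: $2500$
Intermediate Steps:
$O{\left(R,n \right)} = 1$
$V{\left(b \right)} = 4 + b$
$k = 44$ ($k = \left(1 + 1\right) \left(2 + 20\right) = 2 \cdot 22 = 44$)
$\left(k + V{\left(2 \right)}\right)^{2} = \left(44 + \left(4 + 2\right)\right)^{2} = \left(44 + 6\right)^{2} = 50^{2} = 2500$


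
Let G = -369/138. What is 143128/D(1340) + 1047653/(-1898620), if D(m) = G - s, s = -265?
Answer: 12487659405809/22910647540 ≈ 545.06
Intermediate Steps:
G = -123/46 (G = -369*1/138 = -123/46 ≈ -2.6739)
D(m) = 12067/46 (D(m) = -123/46 - 1*(-265) = -123/46 + 265 = 12067/46)
143128/D(1340) + 1047653/(-1898620) = 143128/(12067/46) + 1047653/(-1898620) = 143128*(46/12067) + 1047653*(-1/1898620) = 6583888/12067 - 1047653/1898620 = 12487659405809/22910647540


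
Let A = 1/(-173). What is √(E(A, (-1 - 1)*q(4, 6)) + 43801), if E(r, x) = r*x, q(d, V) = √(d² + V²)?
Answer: √(1310920129 + 692*√13)/173 ≈ 209.29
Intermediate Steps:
q(d, V) = √(V² + d²)
A = -1/173 ≈ -0.0057803
√(E(A, (-1 - 1)*q(4, 6)) + 43801) = √(-(-1 - 1)*√(6² + 4²)/173 + 43801) = √(-(-2)*√(36 + 16)/173 + 43801) = √(-(-2)*√52/173 + 43801) = √(-(-2)*2*√13/173 + 43801) = √(-(-4)*√13/173 + 43801) = √(4*√13/173 + 43801) = √(43801 + 4*√13/173)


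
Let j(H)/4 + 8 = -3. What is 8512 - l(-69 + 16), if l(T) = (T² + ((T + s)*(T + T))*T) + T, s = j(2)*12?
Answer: 3269814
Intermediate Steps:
j(H) = -44 (j(H) = -32 + 4*(-3) = -32 - 12 = -44)
s = -528 (s = -44*12 = -528)
l(T) = T + T² + 2*T²*(-528 + T) (l(T) = (T² + ((T - 528)*(T + T))*T) + T = (T² + ((-528 + T)*(2*T))*T) + T = (T² + (2*T*(-528 + T))*T) + T = (T² + 2*T²*(-528 + T)) + T = T + T² + 2*T²*(-528 + T))
8512 - l(-69 + 16) = 8512 - (-69 + 16)*(1 - 1055*(-69 + 16) + 2*(-69 + 16)²) = 8512 - (-53)*(1 - 1055*(-53) + 2*(-53)²) = 8512 - (-53)*(1 + 55915 + 2*2809) = 8512 - (-53)*(1 + 55915 + 5618) = 8512 - (-53)*61534 = 8512 - 1*(-3261302) = 8512 + 3261302 = 3269814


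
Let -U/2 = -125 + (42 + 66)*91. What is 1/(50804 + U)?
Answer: 1/31398 ≈ 3.1849e-5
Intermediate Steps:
U = -19406 (U = -2*(-125 + (42 + 66)*91) = -2*(-125 + 108*91) = -2*(-125 + 9828) = -2*9703 = -19406)
1/(50804 + U) = 1/(50804 - 19406) = 1/31398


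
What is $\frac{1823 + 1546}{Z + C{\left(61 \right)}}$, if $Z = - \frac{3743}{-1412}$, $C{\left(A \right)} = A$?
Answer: $\frac{4757028}{89875} \approx 52.929$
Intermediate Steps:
$Z = \frac{3743}{1412}$ ($Z = \left(-3743\right) \left(- \frac{1}{1412}\right) = \frac{3743}{1412} \approx 2.6508$)
$\frac{1823 + 1546}{Z + C{\left(61 \right)}} = \frac{1823 + 1546}{\frac{3743}{1412} + 61} = \frac{3369}{\frac{89875}{1412}} = 3369 \cdot \frac{1412}{89875} = \frac{4757028}{89875}$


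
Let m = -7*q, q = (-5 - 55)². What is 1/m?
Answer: -1/25200 ≈ -3.9683e-5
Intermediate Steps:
q = 3600 (q = (-60)² = 3600)
m = -25200 (m = -7*3600 = -25200)
1/m = 1/(-25200) = -1/25200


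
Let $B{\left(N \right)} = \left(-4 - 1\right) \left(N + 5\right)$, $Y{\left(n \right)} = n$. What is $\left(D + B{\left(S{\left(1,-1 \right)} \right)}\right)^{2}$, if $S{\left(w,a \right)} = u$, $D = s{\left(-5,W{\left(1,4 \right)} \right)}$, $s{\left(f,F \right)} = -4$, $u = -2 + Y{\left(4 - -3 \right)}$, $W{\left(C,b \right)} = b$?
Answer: $2916$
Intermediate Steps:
$u = 5$ ($u = -2 + \left(4 - -3\right) = -2 + \left(4 + 3\right) = -2 + 7 = 5$)
$D = -4$
$S{\left(w,a \right)} = 5$
$B{\left(N \right)} = -25 - 5 N$ ($B{\left(N \right)} = \left(-4 - 1\right) \left(5 + N\right) = - 5 \left(5 + N\right) = -25 - 5 N$)
$\left(D + B{\left(S{\left(1,-1 \right)} \right)}\right)^{2} = \left(-4 - 50\right)^{2} = \left(-54\right)^{2} = 2916$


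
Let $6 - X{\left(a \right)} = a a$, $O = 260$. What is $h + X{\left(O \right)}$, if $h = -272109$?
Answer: $-339703$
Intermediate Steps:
$X{\left(a \right)} = 6 - a^{2}$ ($X{\left(a \right)} = 6 - a a = 6 - a^{2}$)
$h + X{\left(O \right)} = -272109 + \left(6 - 260^{2}\right) = -272109 + \left(6 - 67600\right) = -272109 - 67594 = -339703$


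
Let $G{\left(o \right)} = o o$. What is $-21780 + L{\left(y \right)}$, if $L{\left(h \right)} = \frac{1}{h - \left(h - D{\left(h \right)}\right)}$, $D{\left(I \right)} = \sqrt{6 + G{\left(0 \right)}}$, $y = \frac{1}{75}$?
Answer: $-21780 + \frac{\sqrt{6}}{6} \approx -21780.0$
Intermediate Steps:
$G{\left(o \right)} = o^{2}$
$y = \frac{1}{75} \approx 0.013333$
$D{\left(I \right)} = \sqrt{6}$ ($D{\left(I \right)} = \sqrt{6 + 0^{2}} = \sqrt{6 + 0} = \sqrt{6}$)
$L{\left(h \right)} = \frac{\sqrt{6}}{6}$ ($L{\left(h \right)} = \frac{1}{h - \left(h - \sqrt{6}\right)} = \frac{1}{\sqrt{6}} = \frac{\sqrt{6}}{6}$)
$-21780 + L{\left(y \right)} = -21780 + \frac{\sqrt{6}}{6}$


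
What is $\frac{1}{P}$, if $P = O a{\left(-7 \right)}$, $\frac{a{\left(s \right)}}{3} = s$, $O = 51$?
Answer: $- \frac{1}{1071} \approx -0.00093371$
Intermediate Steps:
$a{\left(s \right)} = 3 s$
$P = -1071$ ($P = 51 \cdot 3 \left(-7\right) = 51 \left(-21\right) = -1071$)
$\frac{1}{P} = \frac{1}{-1071} = - \frac{1}{1071}$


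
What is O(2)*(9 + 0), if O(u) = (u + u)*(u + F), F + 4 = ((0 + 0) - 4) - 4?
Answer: -360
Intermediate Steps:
F = -12 (F = -4 + (((0 + 0) - 4) - 4) = -4 + ((0 - 4) - 4) = -4 + (-4 - 4) = -4 - 8 = -12)
O(u) = 2*u*(-12 + u) (O(u) = (u + u)*(u - 12) = (2*u)*(-12 + u) = 2*u*(-12 + u))
O(2)*(9 + 0) = (2*2*(-12 + 2))*(9 + 0) = (2*2*(-10))*9 = -40*9 = -360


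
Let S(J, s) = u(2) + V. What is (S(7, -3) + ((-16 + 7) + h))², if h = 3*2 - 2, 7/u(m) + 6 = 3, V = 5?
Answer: 49/9 ≈ 5.4444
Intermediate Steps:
u(m) = -7/3 (u(m) = 7/(-6 + 3) = 7/(-3) = 7*(-⅓) = -7/3)
S(J, s) = 8/3 (S(J, s) = -7/3 + 5 = 8/3)
h = 4 (h = 6 - 2 = 4)
(S(7, -3) + ((-16 + 7) + h))² = (8/3 + ((-16 + 7) + 4))² = (8/3 + (-9 + 4))² = (8/3 - 5)² = (-7/3)² = 49/9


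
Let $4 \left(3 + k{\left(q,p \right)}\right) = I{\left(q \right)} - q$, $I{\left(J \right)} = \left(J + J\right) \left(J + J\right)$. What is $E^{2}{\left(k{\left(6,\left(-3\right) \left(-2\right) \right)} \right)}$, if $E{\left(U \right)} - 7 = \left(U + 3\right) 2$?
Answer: $5776$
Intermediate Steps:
$I{\left(J \right)} = 4 J^{2}$ ($I{\left(J \right)} = 2 J 2 J = 4 J^{2}$)
$k{\left(q,p \right)} = -3 + q^{2} - \frac{q}{4}$ ($k{\left(q,p \right)} = -3 + \frac{4 q^{2} - q}{4} = -3 + \frac{- q + 4 q^{2}}{4} = -3 + \left(q^{2} - \frac{q}{4}\right) = -3 + q^{2} - \frac{q}{4}$)
$E{\left(U \right)} = 13 + 2 U$ ($E{\left(U \right)} = 7 + \left(U + 3\right) 2 = 7 + \left(3 + U\right) 2 = 7 + \left(6 + 2 U\right) = 13 + 2 U$)
$E^{2}{\left(k{\left(6,\left(-3\right) \left(-2\right) \right)} \right)} = \left(13 + 2 \left(-3 + 6^{2} - \frac{3}{2}\right)\right)^{2} = \left(13 + 2 \left(-3 + 36 - \frac{3}{2}\right)\right)^{2} = \left(13 + 2 \cdot \frac{63}{2}\right)^{2} = \left(13 + 63\right)^{2} = 76^{2} = 5776$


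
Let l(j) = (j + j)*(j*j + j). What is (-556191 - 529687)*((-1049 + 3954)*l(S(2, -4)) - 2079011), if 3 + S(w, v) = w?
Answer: 2257552306658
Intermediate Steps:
S(w, v) = -3 + w
l(j) = 2*j*(j + j²) (l(j) = (2*j)*(j² + j) = (2*j)*(j + j²) = 2*j*(j + j²))
(-556191 - 529687)*((-1049 + 3954)*l(S(2, -4)) - 2079011) = (-556191 - 529687)*((-1049 + 3954)*(2*(-3 + 2)²*(1 + (-3 + 2))) - 2079011) = -1085878*(2905*(2*(-1)²*(1 - 1)) - 2079011) = -1085878*(2905*(2*1*0) - 2079011) = -1085878*(2905*0 - 2079011) = -1085878*(0 - 2079011) = -1085878*(-2079011) = 2257552306658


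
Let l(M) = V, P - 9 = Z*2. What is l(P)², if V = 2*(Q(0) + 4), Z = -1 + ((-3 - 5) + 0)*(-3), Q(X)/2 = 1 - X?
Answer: 144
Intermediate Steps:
Q(X) = 2 - 2*X (Q(X) = 2*(1 - X) = 2 - 2*X)
Z = 23 (Z = -1 + (-8 + 0)*(-3) = -1 - 8*(-3) = -1 + 24 = 23)
P = 55 (P = 9 + 23*2 = 9 + 46 = 55)
V = 12 (V = 2*((2 - 2*0) + 4) = 2*((2 + 0) + 4) = 2*(2 + 4) = 2*6 = 12)
l(M) = 12
l(P)² = 12² = 144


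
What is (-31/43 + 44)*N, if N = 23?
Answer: 42803/43 ≈ 995.42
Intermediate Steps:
(-31/43 + 44)*N = (-31/43 + 44)*23 = (1861/43)*23 = 42803/43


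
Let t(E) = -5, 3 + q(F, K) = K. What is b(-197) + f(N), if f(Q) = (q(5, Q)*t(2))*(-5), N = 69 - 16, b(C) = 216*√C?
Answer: 1250 + 216*I*√197 ≈ 1250.0 + 3031.7*I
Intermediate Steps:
q(F, K) = -3 + K
N = 53
f(Q) = -75 + 25*Q (f(Q) = ((-3 + Q)*(-5))*(-5) = (15 - 5*Q)*(-5) = -75 + 25*Q)
b(-197) + f(N) = 216*√(-197) + (-75 + 25*53) = 216*(I*√197) + (-75 + 1325) = 216*I*√197 + 1250 = 1250 + 216*I*√197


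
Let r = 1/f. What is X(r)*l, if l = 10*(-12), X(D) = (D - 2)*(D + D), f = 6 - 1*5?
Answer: 240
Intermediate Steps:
f = 1 (f = 6 - 5 = 1)
r = 1 (r = 1/1 = 1)
X(D) = 2*D*(-2 + D) (X(D) = (-2 + D)*(2*D) = 2*D*(-2 + D))
l = -120
X(r)*l = (2*1*(-2 + 1))*(-120) = (2*1*(-1))*(-120) = -2*(-120) = 240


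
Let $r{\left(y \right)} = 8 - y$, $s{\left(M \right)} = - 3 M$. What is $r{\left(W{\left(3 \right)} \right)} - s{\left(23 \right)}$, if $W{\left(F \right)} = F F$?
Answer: $68$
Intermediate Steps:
$W{\left(F \right)} = F^{2}$
$r{\left(W{\left(3 \right)} \right)} - s{\left(23 \right)} = \left(8 - 3^{2}\right) - \left(-3\right) 23 = \left(8 - 9\right) - -69 = \left(8 - 9\right) + 69 = -1 + 69 = 68$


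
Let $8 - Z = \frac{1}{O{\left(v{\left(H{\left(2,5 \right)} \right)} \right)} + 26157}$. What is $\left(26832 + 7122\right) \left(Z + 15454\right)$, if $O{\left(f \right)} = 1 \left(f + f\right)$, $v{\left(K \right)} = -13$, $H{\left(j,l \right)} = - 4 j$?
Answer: $\frac{13718689988034}{26131} \approx 5.25 \cdot 10^{8}$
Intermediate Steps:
$O{\left(f \right)} = 2 f$ ($O{\left(f \right)} = 1 \cdot 2 f = 2 f$)
$Z = \frac{209047}{26131}$ ($Z = 8 - \frac{1}{2 \left(-13\right) + 26157} = 8 - \frac{1}{-26 + 26157} = 8 - \frac{1}{26131} = \frac{209047}{26131} \approx 8.0$)
$\left(26832 + 7122\right) \left(Z + 15454\right) = \left(26832 + 7122\right) \left(\frac{209047}{26131} + 15454\right) = 33954 \cdot \frac{404037521}{26131} = \frac{13718689988034}{26131}$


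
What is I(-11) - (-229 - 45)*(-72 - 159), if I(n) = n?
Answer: -63305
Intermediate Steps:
I(-11) - (-229 - 45)*(-72 - 159) = -11 - (-229 - 45)*(-72 - 159) = -11 - (-274)*(-231) = -11 - 1*63294 = -11 - 63294 = -63305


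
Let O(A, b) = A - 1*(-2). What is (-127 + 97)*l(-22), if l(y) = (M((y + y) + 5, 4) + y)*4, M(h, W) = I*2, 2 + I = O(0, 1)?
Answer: 2640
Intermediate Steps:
O(A, b) = 2 + A (O(A, b) = A + 2 = 2 + A)
I = 0 (I = -2 + (2 + 0) = -2 + 2 = 0)
M(h, W) = 0 (M(h, W) = 0*2 = 0)
l(y) = 4*y (l(y) = (0 + y)*4 = y*4 = 4*y)
(-127 + 97)*l(-22) = (-127 + 97)*(4*(-22)) = -30*(-88) = 2640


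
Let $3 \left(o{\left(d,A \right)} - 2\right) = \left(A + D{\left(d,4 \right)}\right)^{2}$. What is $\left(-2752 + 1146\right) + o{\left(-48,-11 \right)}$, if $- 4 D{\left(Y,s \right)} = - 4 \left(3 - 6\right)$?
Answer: $- \frac{4616}{3} \approx -1538.7$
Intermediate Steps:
$D{\left(Y,s \right)} = -3$ ($D{\left(Y,s \right)} = - \frac{\left(-4\right) \left(3 - 6\right)}{4} = - \frac{\left(-4\right) \left(-3\right)}{4} = \left(- \frac{1}{4}\right) 12 = -3$)
$o{\left(d,A \right)} = 2 + \frac{\left(-3 + A\right)^{2}}{3}$ ($o{\left(d,A \right)} = 2 + \frac{\left(A - 3\right)^{2}}{3} = 2 + \frac{\left(-3 + A\right)^{2}}{3}$)
$\left(-2752 + 1146\right) + o{\left(-48,-11 \right)} = \left(-2752 + 1146\right) + \left(2 + \frac{\left(-3 - 11\right)^{2}}{3}\right) = -1606 + \left(2 + \frac{\left(-14\right)^{2}}{3}\right) = -1606 + \left(2 + \frac{1}{3} \cdot 196\right) = -1606 + \left(2 + \frac{196}{3}\right) = -1606 + \frac{202}{3} = - \frac{4616}{3}$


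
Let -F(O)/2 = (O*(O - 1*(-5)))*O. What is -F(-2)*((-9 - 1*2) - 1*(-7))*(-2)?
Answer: 192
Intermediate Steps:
F(O) = -2*O²*(5 + O) (F(O) = -2*O*(O - 1*(-5))*O = -2*O*(O + 5)*O = -2*O*(5 + O)*O = -2*O²*(5 + O))
-F(-2)*((-9 - 1*2) - 1*(-7))*(-2) = -(2*(-2)²*(-5 - 1*(-2)))*((-9 - 1*2) - 1*(-7))*(-2) = -(2*4*(-5 + 2))*((-9 - 2) + 7)*(-2) = -(2*4*(-3))*(-11 + 7)*(-2) = -(-24*(-4))*(-2) = -96*(-2) = -1*(-192) = 192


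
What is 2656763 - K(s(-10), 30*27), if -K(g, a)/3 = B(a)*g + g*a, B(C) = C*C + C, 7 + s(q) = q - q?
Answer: -11155357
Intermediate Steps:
s(q) = -7 (s(q) = -7 + (q - q) = -7 + 0 = -7)
B(C) = C + C² (B(C) = C² + C = C + C²)
K(g, a) = -3*a*g - 3*a*g*(1 + a) (K(g, a) = -3*((a*(1 + a))*g + g*a) = -3*(a*g*(1 + a) + a*g) = -3*(a*g + a*g*(1 + a)) = -3*a*g - 3*a*g*(1 + a))
2656763 - K(s(-10), 30*27) = 2656763 - (-3)*30*27*(-7)*(2 + 30*27) = 2656763 - (-3)*810*(-7)*(2 + 810) = 2656763 - (-3)*810*(-7)*812 = 2656763 - 1*13812120 = 2656763 - 13812120 = -11155357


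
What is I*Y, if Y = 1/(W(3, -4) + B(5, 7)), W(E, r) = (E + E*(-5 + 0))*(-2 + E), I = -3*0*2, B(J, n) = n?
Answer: 0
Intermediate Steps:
I = 0 (I = 0*2 = 0)
W(E, r) = -4*E*(-2 + E) (W(E, r) = (E + E*(-5))*(-2 + E) = (E - 5*E)*(-2 + E) = (-4*E)*(-2 + E) = -4*E*(-2 + E))
Y = -⅕ (Y = 1/(4*3*(2 - 1*3) + 7) = 1/(4*3*(2 - 3) + 7) = 1/(4*3*(-1) + 7) = 1/(-12 + 7) = 1/(-5) = -⅕ ≈ -0.20000)
I*Y = 0*(-⅕) = 0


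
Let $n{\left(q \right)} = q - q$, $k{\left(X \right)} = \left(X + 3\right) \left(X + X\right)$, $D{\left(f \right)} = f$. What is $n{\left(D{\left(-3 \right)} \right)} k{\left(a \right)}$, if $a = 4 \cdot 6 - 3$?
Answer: $0$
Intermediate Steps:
$a = 21$ ($a = 24 - 3 = 21$)
$k{\left(X \right)} = 2 X \left(3 + X\right)$ ($k{\left(X \right)} = \left(3 + X\right) 2 X = 2 X \left(3 + X\right)$)
$n{\left(q \right)} = 0$
$n{\left(D{\left(-3 \right)} \right)} k{\left(a \right)} = 0 \cdot 2 \cdot 21 \left(3 + 21\right) = 0 \cdot 2 \cdot 21 \cdot 24 = 0 \cdot 1008 = 0$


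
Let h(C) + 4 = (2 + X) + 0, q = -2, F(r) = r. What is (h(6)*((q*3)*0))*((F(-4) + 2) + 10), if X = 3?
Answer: 0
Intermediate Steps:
h(C) = 1 (h(C) = -4 + ((2 + 3) + 0) = -4 + (5 + 0) = -4 + 5 = 1)
(h(6)*((q*3)*0))*((F(-4) + 2) + 10) = (1*(-2*3*0))*((-4 + 2) + 10) = (1*(-6*0))*(-2 + 10) = (1*0)*8 = 0*8 = 0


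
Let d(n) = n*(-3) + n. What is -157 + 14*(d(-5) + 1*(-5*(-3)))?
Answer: 193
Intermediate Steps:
d(n) = -2*n (d(n) = -3*n + n = -2*n)
-157 + 14*(d(-5) + 1*(-5*(-3))) = -157 + 14*(-2*(-5) + 1*(-5*(-3))) = -157 + 14*(10 + 1*15) = -157 + 14*(10 + 15) = -157 + 14*25 = -157 + 350 = 193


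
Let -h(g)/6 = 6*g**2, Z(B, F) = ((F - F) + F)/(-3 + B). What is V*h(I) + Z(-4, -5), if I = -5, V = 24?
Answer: -151195/7 ≈ -21599.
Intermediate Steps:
Z(B, F) = F/(-3 + B) (Z(B, F) = (0 + F)/(-3 + B) = F/(-3 + B))
h(g) = -36*g**2
V*h(I) + Z(-4, -5) = 24*(-36*(-5)**2) - 5/(-3 - 4) = 24*(-36*25) - 5/(-7) = 24*(-900) - 5*(-1/7) = -21600 + 5/7 = -151195/7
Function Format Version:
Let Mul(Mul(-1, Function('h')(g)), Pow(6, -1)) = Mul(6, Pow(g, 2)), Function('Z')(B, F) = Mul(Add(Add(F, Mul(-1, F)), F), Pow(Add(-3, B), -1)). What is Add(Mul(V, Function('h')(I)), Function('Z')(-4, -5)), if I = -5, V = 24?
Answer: Rational(-151195, 7) ≈ -21599.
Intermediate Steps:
Function('Z')(B, F) = Mul(F, Pow(Add(-3, B), -1)) (Function('Z')(B, F) = Mul(Add(0, F), Pow(Add(-3, B), -1)) = Mul(F, Pow(Add(-3, B), -1)))
Function('h')(g) = Mul(-36, Pow(g, 2)) (Function('h')(g) = Mul(-6, Mul(6, Pow(g, 2))) = Mul(-36, Pow(g, 2)))
Add(Mul(V, Function('h')(I)), Function('Z')(-4, -5)) = Add(Mul(24, Mul(-36, Pow(-5, 2))), Mul(-5, Pow(Add(-3, -4), -1))) = Add(Mul(24, Mul(-36, 25)), Mul(-5, Pow(-7, -1))) = Add(Mul(24, -900), Mul(-5, Rational(-1, 7))) = Add(-21600, Rational(5, 7)) = Rational(-151195, 7)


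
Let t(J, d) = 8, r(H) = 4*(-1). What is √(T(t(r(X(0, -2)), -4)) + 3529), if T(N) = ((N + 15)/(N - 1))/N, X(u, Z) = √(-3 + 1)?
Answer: √2767058/28 ≈ 59.409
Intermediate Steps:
X(u, Z) = I*√2 (X(u, Z) = √(-2) = I*√2)
r(H) = -4
T(N) = (15 + N)/(N*(-1 + N)) (T(N) = ((15 + N)/(-1 + N))/N = (15 + N)/(N*(-1 + N)))
√(T(t(r(X(0, -2)), -4)) + 3529) = √((15 + 8)/(8*(-1 + 8)) + 3529) = √((⅛)*23/7 + 3529) = √((⅛)*(⅐)*23 + 3529) = √(23/56 + 3529) = √(197647/56) = √2767058/28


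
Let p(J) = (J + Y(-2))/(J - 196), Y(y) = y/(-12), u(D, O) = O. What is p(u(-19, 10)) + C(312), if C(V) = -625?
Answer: -697561/1116 ≈ -625.05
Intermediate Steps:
Y(y) = -y/12 (Y(y) = y*(-1/12) = -y/12)
p(J) = (1/6 + J)/(-196 + J) (p(J) = (J - 1/12*(-2))/(J - 196) = (J + 1/6)/(-196 + J) = (1/6 + J)/(-196 + J))
p(u(-19, 10)) + C(312) = (1/6 + 10)/(-196 + 10) - 625 = (61/6)/(-186) - 625 = -1/186*61/6 - 625 = -61/1116 - 625 = -697561/1116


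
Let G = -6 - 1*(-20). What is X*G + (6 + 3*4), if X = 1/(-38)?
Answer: 335/19 ≈ 17.632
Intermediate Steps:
X = -1/38 ≈ -0.026316
G = 14 (G = -6 + 20 = 14)
X*G + (6 + 3*4) = -1/38*14 + (6 + 3*4) = -7/19 + (6 + 12) = -7/19 + 18 = 335/19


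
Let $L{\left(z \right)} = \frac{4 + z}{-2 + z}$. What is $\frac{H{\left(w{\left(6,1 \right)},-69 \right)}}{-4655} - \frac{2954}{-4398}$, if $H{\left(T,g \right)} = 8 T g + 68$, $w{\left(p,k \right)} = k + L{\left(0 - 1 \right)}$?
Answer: $\frac{6725903}{10236345} \approx 0.65706$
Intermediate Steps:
$L{\left(z \right)} = \frac{4 + z}{-2 + z}$
$w{\left(p,k \right)} = -1 + k$ ($w{\left(p,k \right)} = k + \frac{4 + \left(0 - 1\right)}{-2 + \left(0 - 1\right)} = k + \frac{4 - 1}{-2 - 1} = k + \frac{1}{-3} \cdot 3 = k - 1 = -1 + k$)
$H{\left(T,g \right)} = 68 + 8 T g$ ($H{\left(T,g \right)} = 8 T g + 68 = 68 + 8 T g$)
$\frac{H{\left(w{\left(6,1 \right)},-69 \right)}}{-4655} - \frac{2954}{-4398} = \frac{68 + 8 \left(-1 + 1\right) \left(-69\right)}{-4655} - \frac{2954}{-4398} = \left(68 + 8 \cdot 0 \left(-69\right)\right) \left(- \frac{1}{4655}\right) - - \frac{1477}{2199} = \left(68 + 0\right) \left(- \frac{1}{4655}\right) + \frac{1477}{2199} = 68 \left(- \frac{1}{4655}\right) + \frac{1477}{2199} = - \frac{68}{4655} + \frac{1477}{2199} = \frac{6725903}{10236345}$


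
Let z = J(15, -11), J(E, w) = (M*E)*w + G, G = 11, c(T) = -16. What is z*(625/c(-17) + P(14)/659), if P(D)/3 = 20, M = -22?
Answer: -1496141515/10544 ≈ -1.4190e+5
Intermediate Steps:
P(D) = 60 (P(D) = 3*20 = 60)
J(E, w) = 11 - 22*E*w (J(E, w) = (-22*E)*w + 11 = -22*E*w + 11 = 11 - 22*E*w)
z = 3641 (z = 11 - 22*15*(-11) = 11 + 3630 = 3641)
z*(625/c(-17) + P(14)/659) = 3641*(625/(-16) + 60/659) = 3641*(625*(-1/16) + 60*(1/659)) = 3641*(-625/16 + 60/659) = 3641*(-410915/10544) = -1496141515/10544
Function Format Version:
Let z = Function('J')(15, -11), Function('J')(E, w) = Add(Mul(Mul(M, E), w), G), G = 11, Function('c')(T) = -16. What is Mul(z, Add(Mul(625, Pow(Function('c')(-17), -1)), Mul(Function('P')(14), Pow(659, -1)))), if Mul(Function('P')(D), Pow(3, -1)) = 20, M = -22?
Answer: Rational(-1496141515, 10544) ≈ -1.4190e+5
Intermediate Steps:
Function('P')(D) = 60 (Function('P')(D) = Mul(3, 20) = 60)
Function('J')(E, w) = Add(11, Mul(-22, E, w)) (Function('J')(E, w) = Add(Mul(Mul(-22, E), w), 11) = Add(Mul(-22, E, w), 11) = Add(11, Mul(-22, E, w)))
z = 3641 (z = Add(11, Mul(-22, 15, -11)) = Add(11, 3630) = 3641)
Mul(z, Add(Mul(625, Pow(Function('c')(-17), -1)), Mul(Function('P')(14), Pow(659, -1)))) = Mul(3641, Add(Mul(625, Pow(-16, -1)), Mul(60, Pow(659, -1)))) = Mul(3641, Add(Mul(625, Rational(-1, 16)), Mul(60, Rational(1, 659)))) = Mul(3641, Add(Rational(-625, 16), Rational(60, 659))) = Mul(3641, Rational(-410915, 10544)) = Rational(-1496141515, 10544)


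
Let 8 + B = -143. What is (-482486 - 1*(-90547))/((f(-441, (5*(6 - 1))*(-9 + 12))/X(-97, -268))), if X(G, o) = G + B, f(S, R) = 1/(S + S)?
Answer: -85731169104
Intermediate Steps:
B = -151 (B = -8 - 143 = -151)
f(S, R) = 1/(2*S)
X(G, o) = -151 + G (X(G, o) = G - 151 = -151 + G)
(-482486 - 1*(-90547))/((f(-441, (5*(6 - 1))*(-9 + 12))/X(-97, -268))) = (-482486 - 1*(-90547))/((((1/2)/(-441))/(-151 - 97))) = (-482486 + 90547)/((((1/2)*(-1/441))/(-248))) = -391939/((-1/882*(-1/248))) = -391939/1/218736 = -391939*218736 = -85731169104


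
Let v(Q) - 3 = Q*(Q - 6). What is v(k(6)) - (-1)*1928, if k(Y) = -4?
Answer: 1971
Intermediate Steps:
v(Q) = 3 + Q*(-6 + Q) (v(Q) = 3 + Q*(Q - 6) = 3 + Q*(-6 + Q))
v(k(6)) - (-1)*1928 = (3 + (-4)**2 - 6*(-4)) - (-1)*1928 = (3 + 16 + 24) - 1*(-1928) = 43 + 1928 = 1971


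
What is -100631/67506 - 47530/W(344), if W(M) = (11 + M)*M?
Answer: -774880895/412191636 ≈ -1.8799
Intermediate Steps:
W(M) = M*(11 + M)
-100631/67506 - 47530/W(344) = -100631/67506 - 47530*1/(344*(11 + 344)) = -100631*1/67506 - 47530/(344*355) = -100631/67506 - 47530/122120 = -100631/67506 - 47530*1/122120 = -100631/67506 - 4753/12212 = -774880895/412191636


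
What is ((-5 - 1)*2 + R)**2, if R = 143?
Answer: 17161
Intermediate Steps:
((-5 - 1)*2 + R)**2 = ((-5 - 1)*2 + 143)**2 = (-6*2 + 143)**2 = (-12 + 143)**2 = 131**2 = 17161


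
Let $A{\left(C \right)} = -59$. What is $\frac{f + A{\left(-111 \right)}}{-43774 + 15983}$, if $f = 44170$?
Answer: $- \frac{44111}{27791} \approx -1.5872$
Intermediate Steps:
$\frac{f + A{\left(-111 \right)}}{-43774 + 15983} = \frac{44170 - 59}{-43774 + 15983} = \frac{44111}{-27791} = 44111 \left(- \frac{1}{27791}\right) = - \frac{44111}{27791}$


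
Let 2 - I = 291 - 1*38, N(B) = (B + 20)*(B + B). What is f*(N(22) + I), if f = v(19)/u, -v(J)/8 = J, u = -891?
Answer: 242744/891 ≈ 272.44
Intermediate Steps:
v(J) = -8*J
N(B) = 2*B*(20 + B) (N(B) = (20 + B)*(2*B) = 2*B*(20 + B))
f = 152/891 (f = -8*19/(-891) = -152*(-1/891) = 152/891 ≈ 0.17059)
I = -251 (I = 2 - (291 - 1*38) = 2 - (291 - 38) = 2 - 1*253 = 2 - 253 = -251)
f*(N(22) + I) = 152*(2*22*(20 + 22) - 251)/891 = 152*(2*22*42 - 251)/891 = 152*(1848 - 251)/891 = (152/891)*1597 = 242744/891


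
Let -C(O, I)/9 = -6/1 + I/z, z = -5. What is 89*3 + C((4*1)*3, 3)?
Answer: 1632/5 ≈ 326.40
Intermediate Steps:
C(O, I) = 54 + 9*I/5 (C(O, I) = -9*(-6/1 + I/(-5)) = -9*(-6*1 + I*(-⅕)) = -9*(-6 - I/5) = 54 + 9*I/5)
89*3 + C((4*1)*3, 3) = 89*3 + (54 + (9/5)*3) = 267 + (54 + 27/5) = 267 + 297/5 = 1632/5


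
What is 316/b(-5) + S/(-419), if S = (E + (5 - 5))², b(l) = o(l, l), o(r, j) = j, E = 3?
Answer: -132449/2095 ≈ -63.221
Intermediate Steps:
b(l) = l
S = 9 (S = (3 + (5 - 5))² = (3 + 0)² = 3² = 9)
316/b(-5) + S/(-419) = 316/(-5) + 9/(-419) = 316*(-⅕) + 9*(-1/419) = -316/5 - 9/419 = -132449/2095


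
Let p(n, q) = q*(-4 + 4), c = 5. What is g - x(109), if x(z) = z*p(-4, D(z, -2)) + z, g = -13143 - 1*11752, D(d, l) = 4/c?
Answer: -25004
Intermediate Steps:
D(d, l) = ⅘ (D(d, l) = 4/5 = 4*(⅕) = ⅘)
p(n, q) = 0 (p(n, q) = q*0 = 0)
g = -24895 (g = -13143 - 11752 = -24895)
x(z) = z (x(z) = z*0 + z = 0 + z = z)
g - x(109) = -24895 - 1*109 = -24895 - 109 = -25004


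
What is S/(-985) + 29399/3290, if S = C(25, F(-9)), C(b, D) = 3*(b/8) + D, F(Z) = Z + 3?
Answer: 23157529/2592520 ≈ 8.9324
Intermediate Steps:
F(Z) = 3 + Z
C(b, D) = D + 3*b/8 (C(b, D) = 3*(b*(⅛)) + D = 3*(b/8) + D = 3*b/8 + D = D + 3*b/8)
S = 27/8 (S = (3 - 9) + (3/8)*25 = -6 + 75/8 = 27/8 ≈ 3.3750)
S/(-985) + 29399/3290 = (27/8)/(-985) + 29399/3290 = (27/8)*(-1/985) + 29399*(1/3290) = -27/7880 + 29399/3290 = 23157529/2592520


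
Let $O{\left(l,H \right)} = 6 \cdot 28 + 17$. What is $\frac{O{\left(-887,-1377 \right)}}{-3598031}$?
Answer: $- \frac{185}{3598031} \approx -5.1417 \cdot 10^{-5}$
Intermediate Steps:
$O{\left(l,H \right)} = 185$ ($O{\left(l,H \right)} = 168 + 17 = 185$)
$\frac{O{\left(-887,-1377 \right)}}{-3598031} = \frac{185}{-3598031} = 185 \left(- \frac{1}{3598031}\right) = - \frac{185}{3598031}$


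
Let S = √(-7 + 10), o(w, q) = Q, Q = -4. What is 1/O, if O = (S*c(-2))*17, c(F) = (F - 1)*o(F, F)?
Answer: √3/612 ≈ 0.0028301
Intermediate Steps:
o(w, q) = -4
S = √3 ≈ 1.7320
c(F) = 4 - 4*F (c(F) = (F - 1)*(-4) = (-1 + F)*(-4) = 4 - 4*F)
O = 204*√3 (O = (√3*(4 - 4*(-2)))*17 = (√3*(4 + 8))*17 = (√3*12)*17 = (12*√3)*17 = 204*√3 ≈ 353.34)
1/O = 1/(204*√3) = √3/612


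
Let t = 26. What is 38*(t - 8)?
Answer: 684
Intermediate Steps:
38*(t - 8) = 38*(26 - 8) = 38*18 = 684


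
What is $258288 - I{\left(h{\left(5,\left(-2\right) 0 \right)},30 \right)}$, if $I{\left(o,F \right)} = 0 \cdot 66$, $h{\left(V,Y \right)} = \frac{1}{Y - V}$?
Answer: $258288$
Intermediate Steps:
$I{\left(o,F \right)} = 0$
$258288 - I{\left(h{\left(5,\left(-2\right) 0 \right)},30 \right)} = 258288 - 0 = 258288 + 0 = 258288$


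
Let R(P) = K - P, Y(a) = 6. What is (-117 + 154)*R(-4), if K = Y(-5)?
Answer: 370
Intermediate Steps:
K = 6
R(P) = 6 - P
(-117 + 154)*R(-4) = (-117 + 154)*(6 - 1*(-4)) = 37*(6 + 4) = 37*10 = 370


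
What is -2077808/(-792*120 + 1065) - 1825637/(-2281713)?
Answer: 1306870381/57042825 ≈ 22.910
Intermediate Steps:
-2077808/(-792*120 + 1065) - 1825637/(-2281713) = -2077808/(-95040 + 1065) - 1825637*(-1/2281713) = -2077808/(-93975) + 1825637/2281713 = -2077808*(-1/93975) + 1825637/2281713 = 2077808/93975 + 1825637/2281713 = 1306870381/57042825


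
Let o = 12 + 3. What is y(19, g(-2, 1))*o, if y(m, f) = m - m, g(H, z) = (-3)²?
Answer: 0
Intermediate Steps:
g(H, z) = 9
y(m, f) = 0
o = 15
y(19, g(-2, 1))*o = 0*15 = 0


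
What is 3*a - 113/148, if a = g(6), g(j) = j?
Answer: 2551/148 ≈ 17.236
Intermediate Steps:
a = 6
3*a - 113/148 = 3*6 - 113/148 = 18 - 113*1/148 = 18 - 113/148 = 2551/148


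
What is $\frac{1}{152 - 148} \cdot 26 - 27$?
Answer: $- \frac{41}{2} \approx -20.5$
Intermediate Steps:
$\frac{1}{152 - 148} \cdot 26 - 27 = \frac{1}{4} \cdot 26 - 27 = \frac{13}{2} - 27 = - \frac{41}{2}$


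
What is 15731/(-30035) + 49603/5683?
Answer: 1400426832/170688905 ≈ 8.2046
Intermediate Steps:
15731/(-30035) + 49603/5683 = 15731*(-1/30035) + 49603*(1/5683) = -15731/30035 + 49603/5683 = 1400426832/170688905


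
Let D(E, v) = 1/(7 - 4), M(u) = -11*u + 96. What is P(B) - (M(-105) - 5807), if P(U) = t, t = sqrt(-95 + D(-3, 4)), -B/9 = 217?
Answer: 4556 + 2*I*sqrt(213)/3 ≈ 4556.0 + 9.7297*I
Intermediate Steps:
B = -1953 (B = -9*217 = -1953)
M(u) = 96 - 11*u
D(E, v) = 1/3
t = 2*I*sqrt(213)/3 (t = sqrt(-95 + 1/3) = sqrt(-284/3) = 2*I*sqrt(213)/3 ≈ 9.7297*I)
P(U) = 2*I*sqrt(213)/3
P(B) - (M(-105) - 5807) = 2*I*sqrt(213)/3 - ((96 - 11*(-105)) - 5807) = 2*I*sqrt(213)/3 - ((96 + 1155) - 5807) = 2*I*sqrt(213)/3 - (1251 - 5807) = 2*I*sqrt(213)/3 - 1*(-4556) = 2*I*sqrt(213)/3 + 4556 = 4556 + 2*I*sqrt(213)/3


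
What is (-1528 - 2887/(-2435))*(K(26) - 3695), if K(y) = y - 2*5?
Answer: 13677760447/2435 ≈ 5.6172e+6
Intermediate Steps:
K(y) = -10 + y (K(y) = y - 10 = -10 + y)
(-1528 - 2887/(-2435))*(K(26) - 3695) = (-1528 - 2887/(-2435))*((-10 + 26) - 3695) = (-1528 - 2887*(-1/2435))*(16 - 3695) = (-1528 + 2887/2435)*(-3679) = -3717793/2435*(-3679) = 13677760447/2435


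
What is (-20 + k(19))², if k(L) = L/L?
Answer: 361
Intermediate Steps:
k(L) = 1
(-20 + k(19))² = (-20 + 1)² = (-19)² = 361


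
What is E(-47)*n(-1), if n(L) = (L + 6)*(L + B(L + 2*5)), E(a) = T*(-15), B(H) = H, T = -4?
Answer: 2400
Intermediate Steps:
E(a) = 60 (E(a) = -4*(-15) = 60)
n(L) = (6 + L)*(10 + 2*L) (n(L) = (L + 6)*(L + (L + 2*5)) = (6 + L)*(L + (L + 10)) = (6 + L)*(L + (10 + L)) = (6 + L)*(10 + 2*L))
E(-47)*n(-1) = 60*(60 + 2*(-1)**2 + 22*(-1)) = 60*(60 + 2*1 - 22) = 60*(60 + 2 - 22) = 60*40 = 2400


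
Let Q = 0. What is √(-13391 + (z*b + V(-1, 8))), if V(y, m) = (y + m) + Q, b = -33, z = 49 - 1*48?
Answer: I*√13417 ≈ 115.83*I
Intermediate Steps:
z = 1 (z = 49 - 48 = 1)
V(y, m) = m + y (V(y, m) = (y + m) + 0 = (m + y) + 0 = m + y)
√(-13391 + (z*b + V(-1, 8))) = √(-13391 + (1*(-33) + (8 - 1))) = √(-13391 + (-33 + 7)) = √(-13391 - 26) = √(-13417) = I*√13417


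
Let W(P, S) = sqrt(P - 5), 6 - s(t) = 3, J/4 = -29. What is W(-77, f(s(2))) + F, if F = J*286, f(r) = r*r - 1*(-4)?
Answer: -33176 + I*sqrt(82) ≈ -33176.0 + 9.0554*I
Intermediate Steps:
J = -116 (J = 4*(-29) = -116)
s(t) = 3 (s(t) = 6 - 1*3 = 6 - 3 = 3)
f(r) = 4 + r**2 (f(r) = r**2 + 4 = 4 + r**2)
F = -33176 (F = -116*286 = -33176)
W(P, S) = sqrt(-5 + P)
W(-77, f(s(2))) + F = sqrt(-5 - 77) - 33176 = sqrt(-82) - 33176 = I*sqrt(82) - 33176 = -33176 + I*sqrt(82)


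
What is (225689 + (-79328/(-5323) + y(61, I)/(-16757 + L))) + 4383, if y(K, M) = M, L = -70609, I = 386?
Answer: 53500866099533/232524609 ≈ 2.3009e+5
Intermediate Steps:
(225689 + (-79328/(-5323) + y(61, I)/(-16757 + L))) + 4383 = (225689 + (-79328/(-5323) + 386/(-16757 - 70609))) + 4383 = (225689 + (-79328*(-1/5323) + 386/(-87366))) + 4383 = (225689 + (79328/5323 + 386*(-1/87366))) + 4383 = (225689 + (79328/5323 - 193/43683)) + 4383 = (225689 + 3464257685/232524609) + 4383 = 52481710738286/232524609 + 4383 = 53500866099533/232524609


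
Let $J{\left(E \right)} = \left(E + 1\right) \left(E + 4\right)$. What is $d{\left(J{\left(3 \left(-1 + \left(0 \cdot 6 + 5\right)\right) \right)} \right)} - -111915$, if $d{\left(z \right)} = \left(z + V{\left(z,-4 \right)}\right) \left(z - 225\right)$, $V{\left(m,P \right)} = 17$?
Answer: $108090$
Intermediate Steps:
$J{\left(E \right)} = \left(1 + E\right) \left(4 + E\right)$
$d{\left(z \right)} = \left(-225 + z\right) \left(17 + z\right)$ ($d{\left(z \right)} = \left(z + 17\right) \left(z - 225\right) = \left(17 + z\right) \left(-225 + z\right) = \left(-225 + z\right) \left(17 + z\right)$)
$d{\left(J{\left(3 \left(-1 + \left(0 \cdot 6 + 5\right)\right) \right)} \right)} - -111915 = \left(-3825 + \left(4 + \left(3 \left(-1 + \left(0 \cdot 6 + 5\right)\right)\right)^{2} + 5 \cdot 3 \left(-1 + \left(0 \cdot 6 + 5\right)\right)\right)^{2} - 208 \left(4 + \left(3 \left(-1 + \left(0 \cdot 6 + 5\right)\right)\right)^{2} + 5 \cdot 3 \left(-1 + \left(0 \cdot 6 + 5\right)\right)\right)\right) - -111915 = \left(-3825 + \left(4 + \left(3 \left(-1 + \left(0 + 5\right)\right)\right)^{2} + 5 \cdot 3 \left(-1 + \left(0 + 5\right)\right)\right)^{2} - 208 \left(4 + \left(3 \left(-1 + \left(0 + 5\right)\right)\right)^{2} + 5 \cdot 3 \left(-1 + \left(0 + 5\right)\right)\right)\right) + 111915 = \left(-3825 + \left(4 + \left(3 \left(-1 + 5\right)\right)^{2} + 5 \cdot 3 \left(-1 + 5\right)\right)^{2} - 208 \left(4 + \left(3 \left(-1 + 5\right)\right)^{2} + 5 \cdot 3 \left(-1 + 5\right)\right)\right) + 111915 = \left(-3825 + \left(4 + \left(3 \cdot 4\right)^{2} + 5 \cdot 3 \cdot 4\right)^{2} - 208 \left(4 + \left(3 \cdot 4\right)^{2} + 5 \cdot 3 \cdot 4\right)\right) + 111915 = \left(-3825 + \left(4 + 12^{2} + 5 \cdot 12\right)^{2} - 208 \left(4 + 12^{2} + 5 \cdot 12\right)\right) + 111915 = \left(-3825 + \left(4 + 144 + 60\right)^{2} - 208 \left(4 + 144 + 60\right)\right) + 111915 = \left(-3825 + 208^{2} - 43264\right) + 111915 = \left(-3825 + 43264 - 43264\right) + 111915 = -3825 + 111915 = 108090$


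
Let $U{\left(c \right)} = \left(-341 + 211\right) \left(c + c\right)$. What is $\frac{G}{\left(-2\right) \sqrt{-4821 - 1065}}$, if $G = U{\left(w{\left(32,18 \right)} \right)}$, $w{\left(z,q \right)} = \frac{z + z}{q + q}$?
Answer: $- \frac{1040 i \sqrt{654}}{8829} \approx - 3.0124 i$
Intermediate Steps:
$w{\left(z,q \right)} = \frac{z}{q}$ ($w{\left(z,q \right)} = \frac{2 z}{2 q} = 2 z \frac{1}{2 q} = \frac{z}{q}$)
$U{\left(c \right)} = - 260 c$ ($U{\left(c \right)} = - 130 \cdot 2 c = - 260 c$)
$G = - \frac{4160}{9}$ ($G = - 260 \cdot \frac{32}{18} = - 260 \cdot 32 \cdot \frac{1}{18} = \left(-260\right) \frac{16}{9} = - \frac{4160}{9} \approx -462.22$)
$\frac{G}{\left(-2\right) \sqrt{-4821 - 1065}} = - \frac{4160}{9 \left(- 2 \sqrt{-4821 - 1065}\right)} = - \frac{4160}{9 \left(- 2 \sqrt{-5886}\right)} = - \frac{4160}{9 \left(- 2 \cdot 3 i \sqrt{654}\right)} = - \frac{4160}{9 \left(- 6 i \sqrt{654}\right)} = - \frac{4160 \frac{i \sqrt{654}}{3924}}{9} = - \frac{1040 i \sqrt{654}}{8829}$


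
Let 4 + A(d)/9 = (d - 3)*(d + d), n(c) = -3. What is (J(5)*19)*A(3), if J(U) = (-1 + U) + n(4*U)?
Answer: -684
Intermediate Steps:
A(d) = -36 + 18*d*(-3 + d) (A(d) = -36 + 9*((d - 3)*(d + d)) = -36 + 9*((-3 + d)*(2*d)) = -36 + 9*(2*d*(-3 + d)) = -36 + 18*d*(-3 + d))
J(U) = -4 + U (J(U) = (-1 + U) - 3 = -4 + U)
(J(5)*19)*A(3) = ((-4 + 5)*19)*(-36 - 54*3 + 18*3²) = (1*19)*(-36 - 162 + 18*9) = 19*(-36 - 162 + 162) = 19*(-36) = -684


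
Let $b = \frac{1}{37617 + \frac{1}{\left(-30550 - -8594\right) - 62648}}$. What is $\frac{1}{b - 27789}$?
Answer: $- \frac{3182548667}{88439844822659} \approx -3.5985 \cdot 10^{-5}$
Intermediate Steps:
$b = \frac{84604}{3182548667}$ ($b = \frac{1}{37617 + \frac{1}{\left(-30550 + 8594\right) - 62648}} = \frac{1}{37617 + \frac{1}{-21956 - 62648}} = \frac{1}{37617 + \frac{1}{-84604}} = \frac{1}{37617 - \frac{1}{84604}} = \frac{1}{\frac{3182548667}{84604}} = \frac{84604}{3182548667} \approx 2.6584 \cdot 10^{-5}$)
$\frac{1}{b - 27789} = \frac{1}{\frac{84604}{3182548667} - 27789} = \frac{1}{- \frac{88439844822659}{3182548667}} = - \frac{3182548667}{88439844822659}$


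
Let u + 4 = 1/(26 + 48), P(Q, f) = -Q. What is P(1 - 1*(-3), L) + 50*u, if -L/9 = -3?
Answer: -7523/37 ≈ -203.32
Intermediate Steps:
L = 27 (L = -9*(-3) = 27)
u = -295/74 (u = -4 + 1/(26 + 48) = -4 + 1/74 = -295/74 ≈ -3.9865)
P(1 - 1*(-3), L) + 50*u = -(1 - 1*(-3)) + 50*(-295/74) = -(1 + 3) - 7375/37 = -1*4 - 7375/37 = -4 - 7375/37 = -7523/37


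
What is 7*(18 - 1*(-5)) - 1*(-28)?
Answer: 189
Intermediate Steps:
7*(18 - 1*(-5)) - 1*(-28) = 7*(18 + 5) + 28 = 7*23 + 28 = 161 + 28 = 189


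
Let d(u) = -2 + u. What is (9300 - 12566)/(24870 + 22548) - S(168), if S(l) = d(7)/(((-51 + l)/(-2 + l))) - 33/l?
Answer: -51532393/7397208 ≈ -6.9665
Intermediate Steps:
S(l) = -33/l + 5*(-2 + l)/(-51 + l) (S(l) = (-2 + 7)/(((-51 + l)/(-2 + l))) - 33/l = 5/(((-51 + l)/(-2 + l))) - 33/l = 5*((-2 + l)/(-51 + l)) - 33/l = 5*(-2 + l)/(-51 + l) - 33/l = -33/l + 5*(-2 + l)/(-51 + l))
(9300 - 12566)/(24870 + 22548) - S(168) = (9300 - 12566)/(24870 + 22548) - (1683 - 43*168 + 5*168**2)/(168*(-51 + 168)) = -3266/47418 - (1683 - 7224 + 5*28224)/(168*117) = -3266*1/47418 - (1683 - 7224 + 141120)/(168*117) = -1633/23709 - 135579/(168*117) = -1633/23709 - 1*45193/6552 = -1633/23709 - 45193/6552 = -51532393/7397208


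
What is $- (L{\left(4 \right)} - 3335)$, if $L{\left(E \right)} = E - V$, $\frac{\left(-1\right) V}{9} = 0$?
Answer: $3331$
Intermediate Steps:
$V = 0$ ($V = \left(-9\right) 0 = 0$)
$L{\left(E \right)} = E$ ($L{\left(E \right)} = E - 0 = E + 0 = E$)
$- (L{\left(4 \right)} - 3335) = - (4 - 3335) = \left(-1\right) \left(-3331\right) = 3331$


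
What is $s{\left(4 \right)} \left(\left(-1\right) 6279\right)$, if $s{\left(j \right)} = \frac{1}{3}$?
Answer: $-2093$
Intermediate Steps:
$s{\left(j \right)} = \frac{1}{3}$
$s{\left(4 \right)} \left(\left(-1\right) 6279\right) = \frac{\left(-1\right) 6279}{3} = \frac{1}{3} \left(-6279\right) = -2093$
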